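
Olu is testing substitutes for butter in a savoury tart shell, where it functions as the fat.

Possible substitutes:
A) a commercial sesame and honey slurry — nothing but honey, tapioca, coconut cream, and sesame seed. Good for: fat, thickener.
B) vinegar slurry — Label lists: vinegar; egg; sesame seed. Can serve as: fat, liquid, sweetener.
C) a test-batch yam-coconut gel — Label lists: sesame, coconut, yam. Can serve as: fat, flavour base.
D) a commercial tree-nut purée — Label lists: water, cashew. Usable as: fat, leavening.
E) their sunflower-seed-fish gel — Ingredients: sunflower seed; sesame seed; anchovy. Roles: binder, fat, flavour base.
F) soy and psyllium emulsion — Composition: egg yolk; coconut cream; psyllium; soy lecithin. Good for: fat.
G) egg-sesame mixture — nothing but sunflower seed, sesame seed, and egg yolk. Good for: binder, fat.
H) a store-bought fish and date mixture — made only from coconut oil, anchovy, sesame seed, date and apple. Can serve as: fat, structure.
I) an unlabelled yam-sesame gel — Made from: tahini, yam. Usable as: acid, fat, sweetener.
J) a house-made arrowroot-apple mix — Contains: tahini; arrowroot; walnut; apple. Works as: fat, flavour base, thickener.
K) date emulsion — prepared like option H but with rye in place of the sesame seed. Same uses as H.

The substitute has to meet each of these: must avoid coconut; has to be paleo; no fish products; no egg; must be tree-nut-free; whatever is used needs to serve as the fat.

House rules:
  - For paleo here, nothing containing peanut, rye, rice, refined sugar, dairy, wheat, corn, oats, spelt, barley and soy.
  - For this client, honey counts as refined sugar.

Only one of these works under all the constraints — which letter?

I

A: has honey, so not paleo; has coconut cream, so not coconut-free — reject
B: has egg, so not egg-free — reject
C: has coconut, so not coconut-free — reject
D: has cashew, so not tree-nut-free — no
E: has anchovy, so not fish-free — reject
F: has soy lecithin, so not paleo; has egg yolk, so not egg-free (and 1 more) — reject
G: has egg yolk, so not egg-free — no
H: has coconut oil, so not coconut-free; has anchovy, so not fish-free — out
I: only tahini and yam; none excluded — OK
J: has walnut, so not tree-nut-free — reject
K: has rye, so not paleo; has coconut oil, so not coconut-free (and 1 more) — no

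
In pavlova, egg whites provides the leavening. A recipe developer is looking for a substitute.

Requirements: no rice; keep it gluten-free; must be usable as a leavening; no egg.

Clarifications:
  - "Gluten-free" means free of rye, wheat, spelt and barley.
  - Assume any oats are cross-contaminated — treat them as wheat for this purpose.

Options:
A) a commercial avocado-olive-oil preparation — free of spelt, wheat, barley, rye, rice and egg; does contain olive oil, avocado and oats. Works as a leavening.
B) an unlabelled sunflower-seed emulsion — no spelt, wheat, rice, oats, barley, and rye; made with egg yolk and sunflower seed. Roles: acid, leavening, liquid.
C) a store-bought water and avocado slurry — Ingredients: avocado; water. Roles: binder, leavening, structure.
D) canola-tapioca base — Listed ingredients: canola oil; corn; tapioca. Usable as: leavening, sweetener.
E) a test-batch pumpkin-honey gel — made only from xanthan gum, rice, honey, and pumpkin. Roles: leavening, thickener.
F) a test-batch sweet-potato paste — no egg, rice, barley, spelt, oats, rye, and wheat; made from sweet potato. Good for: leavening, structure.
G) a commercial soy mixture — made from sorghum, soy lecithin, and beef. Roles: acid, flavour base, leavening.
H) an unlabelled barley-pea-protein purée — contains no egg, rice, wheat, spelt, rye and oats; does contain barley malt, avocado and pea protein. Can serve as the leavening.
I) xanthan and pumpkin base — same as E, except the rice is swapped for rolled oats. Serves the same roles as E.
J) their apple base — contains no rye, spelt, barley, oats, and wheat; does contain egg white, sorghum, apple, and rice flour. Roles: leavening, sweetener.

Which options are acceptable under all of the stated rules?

A: has oats, so not gluten-free — no
B: has egg yolk, so not egg-free — no
C: works as a leavening, no egg, gluten-free — keep
D: only corn, canola oil and tapioca; none excluded — keep
E: has rice, so not rice-free — no
F: works as a leavening, no egg, gluten-free — keep
G: all constraints satisfied — keep
H: has barley malt, so not gluten-free — reject
I: has rolled oats, so not gluten-free — no
J: has egg white, so not egg-free; has rice flour, so not rice-free — reject

C, D, F, G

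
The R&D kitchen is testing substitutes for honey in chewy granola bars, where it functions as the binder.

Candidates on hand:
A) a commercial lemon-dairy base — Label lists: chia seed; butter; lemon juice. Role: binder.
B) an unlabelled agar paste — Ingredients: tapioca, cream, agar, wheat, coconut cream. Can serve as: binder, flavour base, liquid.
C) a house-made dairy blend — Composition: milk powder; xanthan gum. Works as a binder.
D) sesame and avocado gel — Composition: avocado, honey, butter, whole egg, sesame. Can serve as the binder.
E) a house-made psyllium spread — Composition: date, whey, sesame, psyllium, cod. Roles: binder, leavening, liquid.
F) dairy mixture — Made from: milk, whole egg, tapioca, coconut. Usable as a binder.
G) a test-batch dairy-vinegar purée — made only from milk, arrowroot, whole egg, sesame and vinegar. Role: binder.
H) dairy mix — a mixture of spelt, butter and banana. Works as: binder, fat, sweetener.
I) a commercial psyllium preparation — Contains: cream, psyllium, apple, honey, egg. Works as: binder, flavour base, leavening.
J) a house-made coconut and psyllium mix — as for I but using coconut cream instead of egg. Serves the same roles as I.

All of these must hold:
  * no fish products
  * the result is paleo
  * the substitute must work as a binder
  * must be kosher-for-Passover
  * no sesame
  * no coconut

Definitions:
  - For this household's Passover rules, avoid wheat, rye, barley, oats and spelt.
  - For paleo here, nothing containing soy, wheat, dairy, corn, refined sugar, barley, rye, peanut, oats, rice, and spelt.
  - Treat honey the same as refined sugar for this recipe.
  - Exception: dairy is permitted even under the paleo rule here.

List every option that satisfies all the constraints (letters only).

A: dairy is permitted under the paleo carve-out; nothing else excluded — OK
B: has wheat, so not kosher-for-Passover; has wheat, so not paleo (and 1 more) — no
C: dairy is permitted under the paleo carve-out; nothing else excluded — OK
D: has honey, so not paleo; has sesame, so not sesame-free — out
E: has cod, so not fish-free; has sesame, so not sesame-free — reject
F: has coconut, so not coconut-free — reject
G: has sesame, so not sesame-free — out
H: has spelt, so not kosher-for-Passover; has spelt, so not paleo — out
I: has honey, so not paleo — out
J: has honey, so not paleo; has coconut cream, so not coconut-free — out

A, C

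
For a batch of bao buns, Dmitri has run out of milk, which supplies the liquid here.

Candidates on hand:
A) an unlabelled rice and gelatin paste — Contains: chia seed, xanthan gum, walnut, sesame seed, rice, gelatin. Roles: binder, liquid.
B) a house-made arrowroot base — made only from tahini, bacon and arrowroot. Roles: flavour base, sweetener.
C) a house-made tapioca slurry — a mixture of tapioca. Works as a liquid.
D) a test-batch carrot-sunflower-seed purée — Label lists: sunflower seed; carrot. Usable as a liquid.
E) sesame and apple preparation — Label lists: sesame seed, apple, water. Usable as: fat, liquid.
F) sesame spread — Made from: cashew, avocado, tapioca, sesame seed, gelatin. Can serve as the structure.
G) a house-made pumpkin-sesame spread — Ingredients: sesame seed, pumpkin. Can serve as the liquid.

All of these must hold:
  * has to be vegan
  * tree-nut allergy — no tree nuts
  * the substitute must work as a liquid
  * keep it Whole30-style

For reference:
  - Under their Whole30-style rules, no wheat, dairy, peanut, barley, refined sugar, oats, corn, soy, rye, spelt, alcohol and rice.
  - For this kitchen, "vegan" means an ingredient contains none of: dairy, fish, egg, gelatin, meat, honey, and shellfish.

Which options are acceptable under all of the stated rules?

A: has rice, so not Whole30-style; has gelatin, so not vegan (and 1 more) — no
B: not usable as a liquid; has bacon, so not vegan — out
C: works as a liquid, Whole30-style, vegan — keep
D: Whole30-style, no tree nuts — keep
E: all constraints satisfied — valid
F: not usable as a liquid; has gelatin, so not vegan (and 1 more) — no
G: works as a liquid, no tree nuts, vegan — keep

C, D, E, G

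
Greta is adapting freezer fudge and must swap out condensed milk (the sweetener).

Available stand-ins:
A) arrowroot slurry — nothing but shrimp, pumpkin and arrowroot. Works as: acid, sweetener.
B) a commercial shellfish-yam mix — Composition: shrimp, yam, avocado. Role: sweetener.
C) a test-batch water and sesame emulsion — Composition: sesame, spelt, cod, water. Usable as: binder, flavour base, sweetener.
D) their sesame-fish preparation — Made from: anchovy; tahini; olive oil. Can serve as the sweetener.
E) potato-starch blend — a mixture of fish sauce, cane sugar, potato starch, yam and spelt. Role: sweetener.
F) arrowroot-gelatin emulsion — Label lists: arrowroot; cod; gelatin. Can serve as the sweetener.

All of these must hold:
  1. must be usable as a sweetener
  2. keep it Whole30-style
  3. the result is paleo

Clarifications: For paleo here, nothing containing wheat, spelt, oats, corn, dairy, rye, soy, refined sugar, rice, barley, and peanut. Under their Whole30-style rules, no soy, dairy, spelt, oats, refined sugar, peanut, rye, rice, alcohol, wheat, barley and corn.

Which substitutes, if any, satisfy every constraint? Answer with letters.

A: all constraints satisfied — OK
B: only shrimp, avocado and yam; none excluded — keep
C: has spelt, so not paleo; has spelt, so not Whole30-style — out
D: nothing on the exclusion list — OK
E: has spelt, so not paleo; has spelt, so not Whole30-style — no
F: only cod, gelatin, and arrowroot; none excluded — OK

A, B, D, F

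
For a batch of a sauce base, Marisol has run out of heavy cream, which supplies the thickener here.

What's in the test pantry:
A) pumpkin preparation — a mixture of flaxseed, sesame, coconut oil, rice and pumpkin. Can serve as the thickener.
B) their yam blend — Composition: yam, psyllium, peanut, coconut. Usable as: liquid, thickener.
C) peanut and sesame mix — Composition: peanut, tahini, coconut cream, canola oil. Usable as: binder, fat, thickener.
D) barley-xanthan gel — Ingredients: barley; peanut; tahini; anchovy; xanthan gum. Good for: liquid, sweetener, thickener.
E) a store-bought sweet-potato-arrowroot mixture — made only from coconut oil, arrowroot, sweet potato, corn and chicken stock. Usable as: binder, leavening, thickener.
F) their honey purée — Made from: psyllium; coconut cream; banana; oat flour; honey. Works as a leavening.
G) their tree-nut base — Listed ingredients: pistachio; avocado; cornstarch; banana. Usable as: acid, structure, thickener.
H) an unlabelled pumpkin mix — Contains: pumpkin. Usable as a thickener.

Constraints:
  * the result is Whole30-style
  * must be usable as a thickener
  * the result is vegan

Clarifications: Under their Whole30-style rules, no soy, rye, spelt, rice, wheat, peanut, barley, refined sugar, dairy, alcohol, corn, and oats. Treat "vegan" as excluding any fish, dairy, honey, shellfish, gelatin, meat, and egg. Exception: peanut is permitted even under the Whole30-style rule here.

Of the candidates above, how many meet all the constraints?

3

A: has rice, so not Whole30-style — no
B: peanut is permitted under the Whole30-style carve-out; nothing else excluded — OK
C: peanut is permitted under the Whole30-style carve-out; nothing else excluded — valid
D: has barley, so not Whole30-style; has anchovy, so not vegan — reject
E: has corn, so not Whole30-style; has chicken stock, so not vegan — out
F: not usable as a thickener; has oat flour, so not Whole30-style (and 1 more) — no
G: has cornstarch, so not Whole30-style — out
H: only pumpkin; none excluded — OK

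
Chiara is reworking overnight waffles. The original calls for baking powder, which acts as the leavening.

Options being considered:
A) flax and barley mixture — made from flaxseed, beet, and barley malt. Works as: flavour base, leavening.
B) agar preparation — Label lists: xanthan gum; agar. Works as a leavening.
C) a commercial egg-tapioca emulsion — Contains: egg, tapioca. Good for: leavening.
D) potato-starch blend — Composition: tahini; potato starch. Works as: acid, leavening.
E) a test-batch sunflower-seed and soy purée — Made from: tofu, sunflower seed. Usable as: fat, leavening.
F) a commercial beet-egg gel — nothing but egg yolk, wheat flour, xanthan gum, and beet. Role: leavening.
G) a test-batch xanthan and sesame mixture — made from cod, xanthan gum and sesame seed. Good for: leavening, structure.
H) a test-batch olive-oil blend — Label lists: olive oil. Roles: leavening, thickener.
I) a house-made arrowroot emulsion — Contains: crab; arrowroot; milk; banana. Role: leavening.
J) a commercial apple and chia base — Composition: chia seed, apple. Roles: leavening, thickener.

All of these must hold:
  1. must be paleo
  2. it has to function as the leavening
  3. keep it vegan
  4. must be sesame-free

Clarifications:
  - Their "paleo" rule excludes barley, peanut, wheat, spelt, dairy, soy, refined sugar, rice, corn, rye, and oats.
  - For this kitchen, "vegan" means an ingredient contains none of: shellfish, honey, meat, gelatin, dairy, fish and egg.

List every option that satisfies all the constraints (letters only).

B, H, J

A: has barley malt, so not paleo — reject
B: nothing on the exclusion list — keep
C: has egg, so not vegan — no
D: has tahini, so not sesame-free — out
E: has tofu, so not paleo — reject
F: has wheat flour, so not paleo; has egg yolk, so not vegan — reject
G: has cod, so not vegan; has sesame seed, so not sesame-free — reject
H: works as a leavening, vegan, no sesame — keep
I: has milk, so not paleo; has milk, so not vegan — no
J: works as a leavening, vegan, no sesame — OK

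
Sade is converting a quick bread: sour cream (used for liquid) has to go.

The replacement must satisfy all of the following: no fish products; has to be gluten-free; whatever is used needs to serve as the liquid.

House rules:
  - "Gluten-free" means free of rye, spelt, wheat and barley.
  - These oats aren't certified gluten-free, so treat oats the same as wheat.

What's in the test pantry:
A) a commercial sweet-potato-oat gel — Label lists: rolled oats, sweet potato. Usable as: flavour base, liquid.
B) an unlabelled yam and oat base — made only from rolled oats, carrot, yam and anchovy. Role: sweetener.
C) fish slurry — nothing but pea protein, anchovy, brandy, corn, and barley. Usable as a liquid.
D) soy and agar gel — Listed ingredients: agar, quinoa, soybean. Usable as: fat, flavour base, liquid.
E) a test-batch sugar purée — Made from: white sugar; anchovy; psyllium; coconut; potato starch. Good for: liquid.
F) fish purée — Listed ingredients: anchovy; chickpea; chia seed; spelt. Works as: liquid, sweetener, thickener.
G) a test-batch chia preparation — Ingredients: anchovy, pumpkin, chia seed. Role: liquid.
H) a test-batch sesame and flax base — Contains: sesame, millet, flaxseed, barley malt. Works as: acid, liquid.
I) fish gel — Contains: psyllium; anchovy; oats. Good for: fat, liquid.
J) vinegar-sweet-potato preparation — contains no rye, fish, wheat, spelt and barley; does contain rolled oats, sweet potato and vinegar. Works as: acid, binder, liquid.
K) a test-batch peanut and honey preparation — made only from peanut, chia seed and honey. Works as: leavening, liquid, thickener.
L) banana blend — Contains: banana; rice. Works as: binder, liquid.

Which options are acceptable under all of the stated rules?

A: has rolled oats, so not gluten-free — out
B: not usable as a liquid; has rolled oats, so not gluten-free (and 1 more) — reject
C: has barley, so not gluten-free; has anchovy, so not fish-free — out
D: only soybean, quinoa and agar; none excluded — keep
E: has anchovy, so not fish-free — out
F: has spelt, so not gluten-free; has anchovy, so not fish-free — no
G: has anchovy, so not fish-free — reject
H: has barley malt, so not gluten-free — no
I: has oats, so not gluten-free; has anchovy, so not fish-free — reject
J: has rolled oats, so not gluten-free — reject
K: every rule checks out — keep
L: no fish, gluten-free — valid

D, K, L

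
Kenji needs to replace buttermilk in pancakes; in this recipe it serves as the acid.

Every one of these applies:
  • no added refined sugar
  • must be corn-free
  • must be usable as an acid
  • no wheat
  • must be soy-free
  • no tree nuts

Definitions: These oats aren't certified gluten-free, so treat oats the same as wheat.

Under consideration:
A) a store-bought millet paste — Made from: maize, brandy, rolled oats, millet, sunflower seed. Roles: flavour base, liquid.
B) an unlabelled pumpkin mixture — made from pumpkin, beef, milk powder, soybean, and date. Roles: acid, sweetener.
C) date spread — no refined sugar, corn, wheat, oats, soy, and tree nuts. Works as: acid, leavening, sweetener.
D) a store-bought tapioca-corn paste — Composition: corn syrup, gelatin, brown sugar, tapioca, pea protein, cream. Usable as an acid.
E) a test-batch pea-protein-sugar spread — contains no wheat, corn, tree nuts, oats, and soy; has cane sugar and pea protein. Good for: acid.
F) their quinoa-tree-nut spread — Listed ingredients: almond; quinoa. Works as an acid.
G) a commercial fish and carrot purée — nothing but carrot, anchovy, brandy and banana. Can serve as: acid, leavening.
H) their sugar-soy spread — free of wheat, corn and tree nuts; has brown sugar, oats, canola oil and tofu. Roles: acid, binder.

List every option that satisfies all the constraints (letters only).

C, G

A: not usable as an acid; has rolled oats, so not wheat-free (and 1 more) — out
B: has soybean, so not soy-free — out
C: all constraints satisfied — valid
D: has corn syrup, so not corn-free; has brown sugar, so not no-added-sugar — no
E: has cane sugar, so not no-added-sugar — out
F: has almond, so not tree-nut-free — no
G: all constraints satisfied — keep
H: has oats, so not wheat-free; has tofu, so not soy-free (and 1 more) — reject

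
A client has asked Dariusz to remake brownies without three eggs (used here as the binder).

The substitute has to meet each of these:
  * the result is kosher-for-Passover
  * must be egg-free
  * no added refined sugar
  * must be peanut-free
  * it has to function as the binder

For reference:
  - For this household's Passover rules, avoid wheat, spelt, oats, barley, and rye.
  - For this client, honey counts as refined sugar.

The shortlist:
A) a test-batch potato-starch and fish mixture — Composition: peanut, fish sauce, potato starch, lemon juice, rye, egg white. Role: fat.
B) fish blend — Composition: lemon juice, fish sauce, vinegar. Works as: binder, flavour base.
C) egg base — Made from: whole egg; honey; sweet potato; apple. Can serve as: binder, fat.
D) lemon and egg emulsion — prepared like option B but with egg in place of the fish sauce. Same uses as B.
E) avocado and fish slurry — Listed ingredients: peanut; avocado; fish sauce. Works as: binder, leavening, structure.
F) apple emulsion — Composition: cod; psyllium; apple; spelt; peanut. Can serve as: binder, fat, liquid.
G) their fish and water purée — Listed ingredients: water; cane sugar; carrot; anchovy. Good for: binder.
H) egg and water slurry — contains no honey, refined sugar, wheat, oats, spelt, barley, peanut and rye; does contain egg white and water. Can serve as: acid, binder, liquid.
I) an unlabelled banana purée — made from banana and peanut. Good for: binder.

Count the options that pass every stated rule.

A: not usable as a binder; has rye, so not kosher-for-Passover (and 2 more) — reject
B: all constraints satisfied — valid
C: has honey, so not no-added-sugar; has whole egg, so not egg-free — out
D: has egg, so not egg-free — reject
E: has peanut, so not peanut-free — reject
F: has spelt, so not kosher-for-Passover; has peanut, so not peanut-free — reject
G: has cane sugar, so not no-added-sugar — out
H: has egg white, so not egg-free — out
I: has peanut, so not peanut-free — reject

1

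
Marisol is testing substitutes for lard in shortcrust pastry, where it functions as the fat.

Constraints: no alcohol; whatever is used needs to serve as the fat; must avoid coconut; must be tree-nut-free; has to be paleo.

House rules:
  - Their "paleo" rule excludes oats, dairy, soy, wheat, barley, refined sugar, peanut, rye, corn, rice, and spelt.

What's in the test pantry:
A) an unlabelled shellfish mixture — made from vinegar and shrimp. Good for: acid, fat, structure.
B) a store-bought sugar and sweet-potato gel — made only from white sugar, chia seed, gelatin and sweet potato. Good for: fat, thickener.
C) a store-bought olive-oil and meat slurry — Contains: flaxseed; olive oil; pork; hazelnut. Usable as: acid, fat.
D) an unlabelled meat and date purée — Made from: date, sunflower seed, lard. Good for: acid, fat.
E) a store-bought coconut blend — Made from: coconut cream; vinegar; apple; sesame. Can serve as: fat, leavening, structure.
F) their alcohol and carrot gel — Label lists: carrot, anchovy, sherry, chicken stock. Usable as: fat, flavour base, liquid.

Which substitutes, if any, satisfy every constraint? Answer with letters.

A: only shrimp and vinegar; none excluded — OK
B: has white sugar, so not paleo — reject
C: has hazelnut, so not tree-nut-free — reject
D: works as a fat, paleo, no tree nuts — OK
E: has coconut cream, so not coconut-free — reject
F: has sherry, so not alcohol-free — out

A, D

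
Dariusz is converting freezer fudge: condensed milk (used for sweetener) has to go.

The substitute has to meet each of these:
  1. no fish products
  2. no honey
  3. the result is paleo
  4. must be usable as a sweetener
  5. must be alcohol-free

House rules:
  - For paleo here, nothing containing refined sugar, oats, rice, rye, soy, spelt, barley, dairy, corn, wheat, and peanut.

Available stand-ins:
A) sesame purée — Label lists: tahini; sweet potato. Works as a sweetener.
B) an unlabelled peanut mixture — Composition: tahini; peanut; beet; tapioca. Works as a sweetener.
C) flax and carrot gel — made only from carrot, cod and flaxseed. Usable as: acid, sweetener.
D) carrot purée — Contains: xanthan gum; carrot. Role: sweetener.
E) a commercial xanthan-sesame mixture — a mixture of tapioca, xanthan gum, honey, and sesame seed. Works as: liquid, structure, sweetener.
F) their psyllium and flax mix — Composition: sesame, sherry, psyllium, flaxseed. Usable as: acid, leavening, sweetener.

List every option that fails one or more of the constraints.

B, C, E, F

A: all constraints satisfied — valid
B: has peanut, so not paleo — reject
C: has cod, so not fish-free — no
D: no alcohol, no honey — OK
E: has honey, so not honey-free — out
F: has sherry, so not alcohol-free — reject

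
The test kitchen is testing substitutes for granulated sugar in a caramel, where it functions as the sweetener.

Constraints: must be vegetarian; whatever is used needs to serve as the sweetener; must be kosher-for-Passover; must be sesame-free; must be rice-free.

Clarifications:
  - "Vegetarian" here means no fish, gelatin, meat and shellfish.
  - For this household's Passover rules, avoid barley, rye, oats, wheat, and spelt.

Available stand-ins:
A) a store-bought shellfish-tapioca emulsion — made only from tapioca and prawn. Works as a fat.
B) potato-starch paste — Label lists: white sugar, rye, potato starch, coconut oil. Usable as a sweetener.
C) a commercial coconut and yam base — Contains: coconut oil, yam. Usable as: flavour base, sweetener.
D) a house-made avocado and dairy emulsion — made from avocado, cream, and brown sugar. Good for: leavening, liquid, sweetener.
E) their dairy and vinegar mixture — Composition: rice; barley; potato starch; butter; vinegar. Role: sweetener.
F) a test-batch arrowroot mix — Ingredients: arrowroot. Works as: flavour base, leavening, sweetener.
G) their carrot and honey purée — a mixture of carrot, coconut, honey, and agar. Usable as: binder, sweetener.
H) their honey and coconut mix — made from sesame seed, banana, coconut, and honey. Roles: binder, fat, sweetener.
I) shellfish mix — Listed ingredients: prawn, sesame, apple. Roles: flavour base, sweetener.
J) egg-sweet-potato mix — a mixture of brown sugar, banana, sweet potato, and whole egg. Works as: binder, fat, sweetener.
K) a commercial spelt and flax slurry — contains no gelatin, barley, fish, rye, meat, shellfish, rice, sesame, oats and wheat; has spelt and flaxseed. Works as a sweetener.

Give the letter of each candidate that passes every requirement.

A: not usable as a sweetener; has prawn, so not vegetarian — reject
B: has rye, so not kosher-for-Passover — no
C: kosher-for-Passover, no sesame — valid
D: all constraints satisfied — OK
E: has barley, so not kosher-for-Passover; has rice, so not rice-free — reject
F: works as a sweetener, no rice, no sesame — keep
G: coconut and honey etc. — none of it excluded — keep
H: has sesame seed, so not sesame-free — out
I: has prawn, so not vegetarian; has sesame, so not sesame-free — out
J: whole egg and brown sugar etc. — none of it excluded — keep
K: has spelt, so not kosher-for-Passover — out

C, D, F, G, J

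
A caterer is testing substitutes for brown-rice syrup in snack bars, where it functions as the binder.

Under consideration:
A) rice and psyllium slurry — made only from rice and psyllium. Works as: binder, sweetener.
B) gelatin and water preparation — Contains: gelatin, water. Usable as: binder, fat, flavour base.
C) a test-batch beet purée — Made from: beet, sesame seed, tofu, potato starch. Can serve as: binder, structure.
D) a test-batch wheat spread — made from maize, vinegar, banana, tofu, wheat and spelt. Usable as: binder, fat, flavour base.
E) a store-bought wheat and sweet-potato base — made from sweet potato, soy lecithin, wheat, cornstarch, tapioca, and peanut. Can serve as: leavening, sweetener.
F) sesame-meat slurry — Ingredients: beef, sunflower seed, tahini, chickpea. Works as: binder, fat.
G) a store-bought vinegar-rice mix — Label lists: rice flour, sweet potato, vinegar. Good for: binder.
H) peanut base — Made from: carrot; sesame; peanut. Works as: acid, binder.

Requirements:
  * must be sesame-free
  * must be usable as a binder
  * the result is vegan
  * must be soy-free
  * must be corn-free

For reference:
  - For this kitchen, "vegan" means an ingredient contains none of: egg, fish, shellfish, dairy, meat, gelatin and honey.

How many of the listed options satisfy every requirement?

2

A: only rice and psyllium; none excluded — keep
B: has gelatin, so not vegan — reject
C: has sesame seed, so not sesame-free; has tofu, so not soy-free — no
D: has maize, so not corn-free; has tofu, so not soy-free — out
E: not usable as a binder; has cornstarch, so not corn-free (and 1 more) — reject
F: has beef, so not vegan; has tahini, so not sesame-free — no
G: all constraints satisfied — keep
H: has sesame, so not sesame-free — out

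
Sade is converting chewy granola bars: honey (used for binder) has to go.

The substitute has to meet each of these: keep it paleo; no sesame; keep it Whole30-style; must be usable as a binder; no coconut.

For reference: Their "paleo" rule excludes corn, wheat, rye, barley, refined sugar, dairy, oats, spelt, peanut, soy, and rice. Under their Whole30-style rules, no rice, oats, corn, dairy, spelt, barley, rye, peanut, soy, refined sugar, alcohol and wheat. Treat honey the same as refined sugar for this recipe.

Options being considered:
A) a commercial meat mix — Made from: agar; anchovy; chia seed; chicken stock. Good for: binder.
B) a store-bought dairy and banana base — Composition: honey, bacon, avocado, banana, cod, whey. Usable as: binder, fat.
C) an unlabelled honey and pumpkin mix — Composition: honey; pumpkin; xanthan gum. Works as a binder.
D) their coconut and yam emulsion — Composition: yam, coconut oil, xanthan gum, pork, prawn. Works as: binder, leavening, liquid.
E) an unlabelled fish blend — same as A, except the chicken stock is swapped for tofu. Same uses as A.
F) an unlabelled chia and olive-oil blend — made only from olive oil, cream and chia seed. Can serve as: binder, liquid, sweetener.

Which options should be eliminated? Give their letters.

A: anchovy and chicken stock etc. — none of it excluded — valid
B: has whey, so not paleo; has whey, so not Whole30-style — reject
C: has honey, so not paleo; has honey, so not Whole30-style — out
D: has coconut oil, so not coconut-free — out
E: has tofu, so not paleo; has tofu, so not Whole30-style — no
F: has cream, so not paleo; has cream, so not Whole30-style — no

B, C, D, E, F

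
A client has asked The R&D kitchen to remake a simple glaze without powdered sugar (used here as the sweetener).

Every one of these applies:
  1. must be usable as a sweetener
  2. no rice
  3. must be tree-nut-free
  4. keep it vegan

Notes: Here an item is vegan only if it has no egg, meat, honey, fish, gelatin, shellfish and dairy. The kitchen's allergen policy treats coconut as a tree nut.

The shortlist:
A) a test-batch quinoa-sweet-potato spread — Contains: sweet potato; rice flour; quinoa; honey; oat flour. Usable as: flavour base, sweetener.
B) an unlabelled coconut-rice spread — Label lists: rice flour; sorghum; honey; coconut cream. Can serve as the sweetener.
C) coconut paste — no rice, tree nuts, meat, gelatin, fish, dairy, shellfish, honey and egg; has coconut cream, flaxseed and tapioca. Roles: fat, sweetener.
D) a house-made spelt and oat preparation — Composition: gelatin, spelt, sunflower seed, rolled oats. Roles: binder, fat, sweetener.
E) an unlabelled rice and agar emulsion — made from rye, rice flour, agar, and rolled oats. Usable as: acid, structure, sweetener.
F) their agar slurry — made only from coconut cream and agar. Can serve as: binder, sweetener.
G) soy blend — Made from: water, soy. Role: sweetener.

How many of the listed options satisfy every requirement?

1

A: has honey, so not vegan; has rice flour, so not rice-free — reject
B: has honey, so not vegan; has rice flour, so not rice-free (and 1 more) — no
C: has coconut cream, so not tree-nut-free — reject
D: has gelatin, so not vegan — out
E: has rice flour, so not rice-free — out
F: has coconut cream, so not tree-nut-free — reject
G: works as a sweetener, vegan, no rice — valid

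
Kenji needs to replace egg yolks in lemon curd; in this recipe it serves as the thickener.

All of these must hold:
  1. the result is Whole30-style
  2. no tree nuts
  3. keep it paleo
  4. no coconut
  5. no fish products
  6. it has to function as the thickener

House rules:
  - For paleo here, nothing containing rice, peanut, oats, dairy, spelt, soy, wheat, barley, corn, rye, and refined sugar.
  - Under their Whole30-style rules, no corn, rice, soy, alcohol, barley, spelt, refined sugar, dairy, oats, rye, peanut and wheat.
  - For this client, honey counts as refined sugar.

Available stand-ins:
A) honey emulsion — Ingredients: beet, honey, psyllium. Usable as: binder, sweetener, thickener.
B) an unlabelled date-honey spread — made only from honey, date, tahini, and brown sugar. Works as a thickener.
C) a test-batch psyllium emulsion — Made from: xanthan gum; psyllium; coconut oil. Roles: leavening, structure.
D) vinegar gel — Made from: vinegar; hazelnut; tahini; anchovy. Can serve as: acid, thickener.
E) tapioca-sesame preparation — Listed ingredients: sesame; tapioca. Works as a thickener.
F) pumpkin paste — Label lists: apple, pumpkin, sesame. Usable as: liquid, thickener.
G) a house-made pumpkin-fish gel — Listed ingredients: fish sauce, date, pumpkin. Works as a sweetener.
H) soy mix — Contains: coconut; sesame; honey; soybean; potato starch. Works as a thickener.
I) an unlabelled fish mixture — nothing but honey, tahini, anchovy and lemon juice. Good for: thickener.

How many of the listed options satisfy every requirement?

2

A: has honey, so not paleo; has honey, so not Whole30-style — reject
B: has honey, so not paleo; has honey, so not Whole30-style — out
C: not usable as a thickener; has coconut oil, so not coconut-free — reject
D: has hazelnut, so not tree-nut-free; has anchovy, so not fish-free — out
E: only sesame and tapioca; none excluded — OK
F: every rule checks out — valid
G: not usable as a thickener; has fish sauce, so not fish-free — no
H: has honey, so not paleo; has honey, so not Whole30-style (and 1 more) — out
I: has honey, so not paleo; has honey, so not Whole30-style (and 1 more) — no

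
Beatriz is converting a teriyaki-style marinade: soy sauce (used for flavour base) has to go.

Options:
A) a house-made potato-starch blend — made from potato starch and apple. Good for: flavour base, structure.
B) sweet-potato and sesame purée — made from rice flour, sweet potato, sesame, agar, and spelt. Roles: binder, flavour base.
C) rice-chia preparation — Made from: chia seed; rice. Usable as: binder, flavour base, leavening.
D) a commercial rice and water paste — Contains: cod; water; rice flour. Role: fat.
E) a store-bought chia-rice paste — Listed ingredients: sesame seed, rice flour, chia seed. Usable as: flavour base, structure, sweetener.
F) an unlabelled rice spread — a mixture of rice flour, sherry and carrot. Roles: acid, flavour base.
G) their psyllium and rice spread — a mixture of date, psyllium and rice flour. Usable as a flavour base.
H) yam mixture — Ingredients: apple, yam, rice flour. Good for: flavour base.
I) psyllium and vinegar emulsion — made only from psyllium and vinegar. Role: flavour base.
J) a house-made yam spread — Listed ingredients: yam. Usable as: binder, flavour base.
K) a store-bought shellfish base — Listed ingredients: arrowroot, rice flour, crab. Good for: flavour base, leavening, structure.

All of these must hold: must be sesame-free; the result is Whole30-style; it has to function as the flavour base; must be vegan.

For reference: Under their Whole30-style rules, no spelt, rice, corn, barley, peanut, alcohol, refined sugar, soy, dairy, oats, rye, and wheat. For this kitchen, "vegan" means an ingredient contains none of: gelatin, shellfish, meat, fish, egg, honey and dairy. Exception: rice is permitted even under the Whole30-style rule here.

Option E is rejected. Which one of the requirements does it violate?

usable as a flavour base: satisfied
Whole30-style: satisfied
vegan: satisfied
sesame-free: has sesame seed — fails

sesame-free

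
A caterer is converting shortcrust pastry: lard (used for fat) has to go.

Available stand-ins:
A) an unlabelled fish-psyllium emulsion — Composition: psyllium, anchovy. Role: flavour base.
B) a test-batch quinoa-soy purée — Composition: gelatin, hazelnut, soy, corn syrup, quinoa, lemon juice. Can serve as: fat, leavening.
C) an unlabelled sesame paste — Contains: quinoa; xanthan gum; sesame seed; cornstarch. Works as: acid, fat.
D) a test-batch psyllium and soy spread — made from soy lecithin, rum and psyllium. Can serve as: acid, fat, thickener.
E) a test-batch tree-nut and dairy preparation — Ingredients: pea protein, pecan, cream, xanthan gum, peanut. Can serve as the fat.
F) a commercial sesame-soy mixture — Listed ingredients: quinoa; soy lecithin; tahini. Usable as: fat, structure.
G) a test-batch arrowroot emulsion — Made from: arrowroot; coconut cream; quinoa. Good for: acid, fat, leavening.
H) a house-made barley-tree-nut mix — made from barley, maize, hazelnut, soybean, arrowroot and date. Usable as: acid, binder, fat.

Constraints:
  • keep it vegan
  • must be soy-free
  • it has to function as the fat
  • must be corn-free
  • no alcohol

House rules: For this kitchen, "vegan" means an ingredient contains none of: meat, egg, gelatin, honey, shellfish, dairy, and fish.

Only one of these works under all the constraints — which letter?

G

A: not usable as a fat; has anchovy, so not vegan — no
B: has gelatin, so not vegan; has soy, so not soy-free (and 1 more) — reject
C: has cornstarch, so not corn-free — no
D: has soy lecithin, so not soy-free; has rum, so not alcohol-free — out
E: has cream, so not vegan — out
F: has soy lecithin, so not soy-free — no
G: all constraints satisfied — valid
H: has soybean, so not soy-free; has maize, so not corn-free — no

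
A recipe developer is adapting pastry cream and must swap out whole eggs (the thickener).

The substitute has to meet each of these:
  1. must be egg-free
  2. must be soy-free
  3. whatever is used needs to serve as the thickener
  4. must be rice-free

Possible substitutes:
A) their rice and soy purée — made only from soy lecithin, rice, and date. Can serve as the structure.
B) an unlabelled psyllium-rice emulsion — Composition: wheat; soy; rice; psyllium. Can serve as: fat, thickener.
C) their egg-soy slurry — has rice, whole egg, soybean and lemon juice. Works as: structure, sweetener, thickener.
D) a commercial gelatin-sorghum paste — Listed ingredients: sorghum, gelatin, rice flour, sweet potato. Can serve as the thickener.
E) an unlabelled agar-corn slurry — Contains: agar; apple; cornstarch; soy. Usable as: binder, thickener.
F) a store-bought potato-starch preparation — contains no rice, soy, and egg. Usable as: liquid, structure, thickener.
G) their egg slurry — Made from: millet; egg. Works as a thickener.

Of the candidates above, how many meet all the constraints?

A: not usable as a thickener; has rice, so not rice-free (and 1 more) — out
B: has rice, so not rice-free; has soy, so not soy-free — out
C: has rice, so not rice-free; has soybean, so not soy-free (and 1 more) — out
D: has rice flour, so not rice-free — reject
E: has soy, so not soy-free — no
F: no rice, no soy — OK
G: has egg, so not egg-free — out

1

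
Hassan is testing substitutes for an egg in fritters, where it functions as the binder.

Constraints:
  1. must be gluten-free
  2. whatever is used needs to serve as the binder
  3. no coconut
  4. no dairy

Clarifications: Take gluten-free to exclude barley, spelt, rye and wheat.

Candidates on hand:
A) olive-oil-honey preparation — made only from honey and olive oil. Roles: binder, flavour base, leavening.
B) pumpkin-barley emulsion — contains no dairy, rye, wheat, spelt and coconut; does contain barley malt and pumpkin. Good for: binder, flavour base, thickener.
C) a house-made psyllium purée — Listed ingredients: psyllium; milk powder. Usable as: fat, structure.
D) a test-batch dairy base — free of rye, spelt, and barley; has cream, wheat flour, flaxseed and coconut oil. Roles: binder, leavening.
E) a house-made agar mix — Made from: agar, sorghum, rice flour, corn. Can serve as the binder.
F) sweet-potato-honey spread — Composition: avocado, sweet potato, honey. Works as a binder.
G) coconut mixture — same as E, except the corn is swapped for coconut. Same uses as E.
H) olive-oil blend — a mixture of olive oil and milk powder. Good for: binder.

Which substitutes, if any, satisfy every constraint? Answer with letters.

A: nothing on the exclusion list — OK
B: has barley malt, so not gluten-free — out
C: not usable as a binder; has milk powder, so not dairy-free — out
D: has wheat flour, so not gluten-free; has cream, so not dairy-free (and 1 more) — no
E: corn and rice flour etc. — none of it excluded — valid
F: only honey, avocado, and sweet potato; none excluded — keep
G: has coconut, so not coconut-free — no
H: has milk powder, so not dairy-free — no

A, E, F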